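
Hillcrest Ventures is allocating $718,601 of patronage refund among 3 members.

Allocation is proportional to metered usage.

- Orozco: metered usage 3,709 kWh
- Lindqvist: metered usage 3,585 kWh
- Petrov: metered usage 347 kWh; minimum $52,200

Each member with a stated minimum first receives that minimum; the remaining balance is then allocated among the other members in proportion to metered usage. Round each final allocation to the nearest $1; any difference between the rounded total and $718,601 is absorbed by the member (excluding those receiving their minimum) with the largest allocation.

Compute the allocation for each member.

Guaranteed amounts: Petrov $52,200. Residual $666,401.
Residual split over remaining metered usage 7,294: Orozco 338,865.00 → $338,865; Lindqvist 327,536.00 → $327,536.

Orozco: $338,865; Lindqvist: $327,536; Petrov: $52,200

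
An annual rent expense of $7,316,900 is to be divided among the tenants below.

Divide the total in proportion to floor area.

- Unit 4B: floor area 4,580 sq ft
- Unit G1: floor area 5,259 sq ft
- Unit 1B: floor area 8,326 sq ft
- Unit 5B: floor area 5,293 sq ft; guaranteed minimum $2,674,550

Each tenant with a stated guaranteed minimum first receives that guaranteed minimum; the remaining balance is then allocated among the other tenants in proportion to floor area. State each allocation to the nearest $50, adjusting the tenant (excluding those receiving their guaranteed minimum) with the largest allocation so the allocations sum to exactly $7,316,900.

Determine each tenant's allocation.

Fund the minimums — Unit 5B $2,674,550. Remaining pool $4,642,350.
Remaining pool split over remaining floor area 18,165: Unit 4B 1,170,490.67 → $1,170,500; Unit G1 1,344,019.74 → $1,344,000; Unit 1B 2,127,839.59 → $2,127,850.

Unit 4B: $1,170,500 | Unit G1: $1,344,000 | Unit 1B: $2,127,850 | Unit 5B: $2,674,550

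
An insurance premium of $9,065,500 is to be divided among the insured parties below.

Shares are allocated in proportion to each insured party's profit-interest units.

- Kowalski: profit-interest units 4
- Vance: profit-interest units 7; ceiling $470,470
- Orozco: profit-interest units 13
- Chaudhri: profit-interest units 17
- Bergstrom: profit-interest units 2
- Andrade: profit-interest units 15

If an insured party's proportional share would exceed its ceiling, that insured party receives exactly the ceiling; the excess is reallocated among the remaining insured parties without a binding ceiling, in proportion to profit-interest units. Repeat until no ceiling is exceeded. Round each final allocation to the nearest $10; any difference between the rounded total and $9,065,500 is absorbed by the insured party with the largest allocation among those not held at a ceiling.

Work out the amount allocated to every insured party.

Kowalski: $674,120 · Vance: $470,470 · Orozco: $2,190,890 · Chaudhri: $2,865,010 · Bergstrom: $337,060 · Andrade: $2,527,950

Total profit-interest units = 58.
Unconstrained shares: Kowalski 625,206.90; Vance 1,094,112.07; Orozco 2,031,922.41; Chaudhri 2,657,129.31; Bergstrom 312,603.45; Andrade 2,344,525.86.
Held at cap: Vance ($470,470); balance $8,595,030 reallocated over remaining profit-interest units 51.
Redistributed shares: Kowalski 674,120.00 → $674,120; Orozco 2,190,890.00 → $2,190,890; Chaudhri 2,865,010.00 → $2,865,010; Bergstrom 337,060.00 → $337,060; Andrade 2,527,950.00 → $2,527,950.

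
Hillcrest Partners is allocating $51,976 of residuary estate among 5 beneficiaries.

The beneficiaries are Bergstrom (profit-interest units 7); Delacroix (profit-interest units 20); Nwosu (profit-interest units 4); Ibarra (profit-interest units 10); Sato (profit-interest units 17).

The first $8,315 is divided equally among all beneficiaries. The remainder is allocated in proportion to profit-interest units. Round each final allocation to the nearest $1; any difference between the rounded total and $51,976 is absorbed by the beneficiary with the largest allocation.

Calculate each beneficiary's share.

First tranche $8,315 split equally: $1,663 each.
Remainder $43,661 by profit-interest units (total 58): Bergstrom 5,269.43 → $5,269; Delacroix 15,055.52 → $15,056; Nwosu 3,011.10 → $3,011; Ibarra 7,527.76 → $7,528; Sato 12,797.19 → $12,797.
Totals: Bergstrom $1,663 + $5,269 = $6,932; Delacroix $1,663 + $15,056 = $16,719; Nwosu $1,663 + $3,011 = $4,674; Ibarra $1,663 + $7,528 = $9,191; Sato $1,663 + $12,797 = $14,460.

Bergstrom: $6,932; Delacroix: $16,719; Nwosu: $4,674; Ibarra: $9,191; Sato: $14,460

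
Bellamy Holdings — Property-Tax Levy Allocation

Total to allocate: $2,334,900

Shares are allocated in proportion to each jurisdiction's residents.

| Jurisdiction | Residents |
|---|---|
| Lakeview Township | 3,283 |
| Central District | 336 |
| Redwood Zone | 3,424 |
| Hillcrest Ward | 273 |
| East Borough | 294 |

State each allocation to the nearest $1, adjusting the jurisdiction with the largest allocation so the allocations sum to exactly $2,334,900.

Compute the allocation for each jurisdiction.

Total residents = 7,610.
Raw shares: Lakeview Township 3,283/7,610 × $2,334,900 = 1,007,289.97; Central District 336/7,610 × $2,334,900 = 103,091.51; Redwood Zone 3,424/7,610 × $2,334,900 = 1,050,551.59; Hillcrest Ward 273/7,610 × $2,334,900 = 83,761.85; East Borough 294/7,610 × $2,334,900 = 90,205.07.
After rounding ($1): Lakeview Township $1,007,290; Central District $103,092; Redwood Zone $1,050,552; Hillcrest Ward $83,762; East Borough $90,205. Sum = $2,334,901.
Difference $2,334,900 − $2,334,901 = −$1 applied to largest allocation (Redwood Zone): Redwood Zone becomes $1,050,551.

Lakeview Township: $1,007,290 | Central District: $103,092 | Redwood Zone: $1,050,551 | Hillcrest Ward: $83,762 | East Borough: $90,205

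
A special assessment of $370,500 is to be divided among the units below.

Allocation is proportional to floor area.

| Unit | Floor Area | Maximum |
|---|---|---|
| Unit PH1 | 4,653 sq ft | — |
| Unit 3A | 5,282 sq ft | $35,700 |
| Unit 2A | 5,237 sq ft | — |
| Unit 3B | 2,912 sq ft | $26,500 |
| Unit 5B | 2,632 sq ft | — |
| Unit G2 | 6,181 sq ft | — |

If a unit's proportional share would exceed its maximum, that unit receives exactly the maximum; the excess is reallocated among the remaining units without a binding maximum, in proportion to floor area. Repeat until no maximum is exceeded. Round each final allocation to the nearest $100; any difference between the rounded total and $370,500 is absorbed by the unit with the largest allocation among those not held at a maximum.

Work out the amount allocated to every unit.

Unit PH1: $76,700 · Unit 3A: $35,700 · Unit 2A: $86,300 · Unit 3B: $26,500 · Unit 5B: $43,400 · Unit G2: $101,900

Combined floor area = 26,897.
Pro-rata shares before constraints: Unit PH1 64,094.01; Unit 3A 72,758.34; Unit 2A 72,138.47; Unit 3B 40,112.13; Unit 5B 36,255.20; Unit G2 85,141.86.
Capped: Unit 3A ($35,700), Unit 3B ($26,500); residual $308,300 reallocated over remaining floor area 18,703.
Shares after redistribution: Unit PH1 76,699.99 → $76,700; Unit 2A 86,326.64 → $86,300; Unit 5B 43,385.85 → $43,400; Unit G2 101,887.52 → $101,900.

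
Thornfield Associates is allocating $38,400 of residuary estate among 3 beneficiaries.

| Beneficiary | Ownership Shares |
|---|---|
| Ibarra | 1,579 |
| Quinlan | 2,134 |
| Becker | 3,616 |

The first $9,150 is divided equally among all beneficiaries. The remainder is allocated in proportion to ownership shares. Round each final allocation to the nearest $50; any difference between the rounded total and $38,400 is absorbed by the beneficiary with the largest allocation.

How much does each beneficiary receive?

Equal tier: $9,150 ÷ 3 = $3,050 apiece.
Remainder $29,250 by ownership shares (total 7,329): Ibarra 6,301.78 → $6,300; Quinlan 8,516.78 → $8,500; Becker 14,431.44 → $14,450.
Totals: Ibarra $3,050 + $6,300 = $9,350; Quinlan $3,050 + $8,500 = $11,550; Becker $3,050 + $14,450 = $17,500.

Ibarra: $9,350 | Quinlan: $11,550 | Becker: $17,500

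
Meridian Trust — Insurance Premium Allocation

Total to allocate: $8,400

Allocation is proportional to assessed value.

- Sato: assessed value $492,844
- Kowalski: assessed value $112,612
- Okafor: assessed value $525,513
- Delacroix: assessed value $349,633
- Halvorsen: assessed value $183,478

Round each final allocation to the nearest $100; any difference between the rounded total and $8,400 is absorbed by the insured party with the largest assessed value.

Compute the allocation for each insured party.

Assessed value total: 1,664,080.
Pro-rata amounts: Sato 492,844/1,664,080 × $8,400 = 2,487.79; Kowalski 112,612/1,664,080 × $8,400 = 568.45; Okafor 525,513/1,664,080 × $8,400 = 2,652.70; Delacroix 349,633/1,664,080 × $8,400 = 1,764.89; Halvorsen 183,478/1,664,080 × $8,400 = 926.17.
At nearest $100: Sato $2,500; Kowalski $600; Okafor $2,700; Delacroix $1,800; Halvorsen $900. Sum = $8,500.
Difference $8,400 − $8,500 = −$100 applied to largest assessed value (Okafor): Okafor becomes $2,600.

Sato: $2,500 | Kowalski: $600 | Okafor: $2,600 | Delacroix: $1,800 | Halvorsen: $900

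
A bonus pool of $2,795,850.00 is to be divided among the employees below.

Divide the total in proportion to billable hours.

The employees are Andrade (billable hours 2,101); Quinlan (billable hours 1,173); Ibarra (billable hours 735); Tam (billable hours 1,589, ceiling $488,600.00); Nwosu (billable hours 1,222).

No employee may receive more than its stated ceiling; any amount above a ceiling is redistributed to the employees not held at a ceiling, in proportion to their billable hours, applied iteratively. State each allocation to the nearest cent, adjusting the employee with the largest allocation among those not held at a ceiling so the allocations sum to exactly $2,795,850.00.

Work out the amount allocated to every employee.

Andrade: $926,693.22; Quinlan: $517,377.99; Ibarra: $324,188.25; Tam: $488,600.00; Nwosu: $538,990.54

Total billable hours = 6,820.
Unconstrained shares: Andrade 861,302.1774; Quinlan 480,869.8021; Ibarra 301,312.2801; Tam 651,408.4531; Nwosu 500,957.2874.
Capped: Tam ($488,600.00); remaining pool $2,307,250.00 reallocated over remaining billable hours 5,231.
Redistributed shares: Andrade 926,693.2231 → $926,693.22; Quinlan 517,377.9870 → $517,377.99; Ibarra 324,188.2527 → $324,188.25; Nwosu 538,990.5372 → $538,990.54.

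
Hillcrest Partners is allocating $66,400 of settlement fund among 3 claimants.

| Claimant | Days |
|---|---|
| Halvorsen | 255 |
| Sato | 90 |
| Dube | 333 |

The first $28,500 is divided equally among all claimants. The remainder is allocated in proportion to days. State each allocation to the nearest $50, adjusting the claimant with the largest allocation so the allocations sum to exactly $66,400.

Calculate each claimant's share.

Halvorsen: $23,750; Sato: $14,550; Dube: $28,100

First tranche $28,500 split equally: $9,500 each.
Remainder $37,900 by days (total 678): Halvorsen 14,254.42 → $14,250; Sato 5,030.97 → $5,050; Dube 18,614.60 → $18,600.
Totals: Halvorsen $9,500 + $14,250 = $23,750; Sato $9,500 + $5,050 = $14,550; Dube $9,500 + $18,600 = $28,100.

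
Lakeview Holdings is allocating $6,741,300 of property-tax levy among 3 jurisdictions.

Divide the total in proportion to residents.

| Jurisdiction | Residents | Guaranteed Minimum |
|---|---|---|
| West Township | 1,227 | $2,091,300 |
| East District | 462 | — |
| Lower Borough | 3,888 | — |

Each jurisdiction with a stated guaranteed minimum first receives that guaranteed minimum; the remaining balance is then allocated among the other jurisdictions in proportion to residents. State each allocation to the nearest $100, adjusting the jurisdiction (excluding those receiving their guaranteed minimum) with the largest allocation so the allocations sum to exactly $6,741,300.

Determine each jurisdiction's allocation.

West Township: $2,091,300 · East District: $493,900 · Lower Borough: $4,156,100

Fund the minimums — West Township $2,091,300. Balance $4,650,000.
Balance split over remaining residents 4,350: East District 493,862.07 → $493,900; Lower Borough 4,156,137.93 → $4,156,100.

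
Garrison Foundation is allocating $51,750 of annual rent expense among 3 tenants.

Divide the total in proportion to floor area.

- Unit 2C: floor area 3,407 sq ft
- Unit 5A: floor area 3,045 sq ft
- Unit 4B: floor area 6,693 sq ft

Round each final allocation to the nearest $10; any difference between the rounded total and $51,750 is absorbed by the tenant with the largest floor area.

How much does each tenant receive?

Total floor area = 3,407 + 3,045 + 6,693 = 13,145.
Raw shares: Unit 2C 13,412.88; Unit 5A 11,987.73; Unit 4B 26,349.39.
After rounding ($10): Unit 2C $13,410; Unit 5A $11,990; Unit 4B $26,350. Sum = $51,750.
Rounded total matches; no reconciliation needed.

Unit 2C: $13,410 | Unit 5A: $11,990 | Unit 4B: $26,350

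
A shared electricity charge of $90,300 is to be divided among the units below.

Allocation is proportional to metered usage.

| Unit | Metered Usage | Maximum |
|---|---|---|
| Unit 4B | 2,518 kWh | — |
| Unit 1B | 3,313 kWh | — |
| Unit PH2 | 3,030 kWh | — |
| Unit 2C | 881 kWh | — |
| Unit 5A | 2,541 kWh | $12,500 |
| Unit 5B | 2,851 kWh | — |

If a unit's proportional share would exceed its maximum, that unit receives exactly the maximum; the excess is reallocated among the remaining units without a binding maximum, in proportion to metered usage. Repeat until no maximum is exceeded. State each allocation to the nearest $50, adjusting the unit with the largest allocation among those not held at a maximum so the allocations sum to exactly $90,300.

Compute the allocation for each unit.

Unit 4B: $15,550 | Unit 1B: $20,500 | Unit PH2: $18,700 | Unit 2C: $5,450 | Unit 5A: $12,500 | Unit 5B: $17,600

Combined metered usage = 15,134.
Unconstrained shares: Unit 4B 15,024.14; Unit 1B 19,767.67; Unit PH2 18,079.09; Unit 2C 5,256.66; Unit 5A 15,161.38; Unit 5B 17,011.05.
Capped: Unit 5A ($12,500); remaining pool $77,800 reallocated over remaining metered usage 12,593.
Redistributed shares: Unit 4B 15,556.29 → $15,550; Unit 1B 20,467.83 → $20,450; Unit PH2 18,719.45 → $18,700; Unit 2C 5,442.85 → $5,450; Unit 5B 17,613.58 → $17,600.
Rounding difference +$50 applied to Unit 1B → $20,500.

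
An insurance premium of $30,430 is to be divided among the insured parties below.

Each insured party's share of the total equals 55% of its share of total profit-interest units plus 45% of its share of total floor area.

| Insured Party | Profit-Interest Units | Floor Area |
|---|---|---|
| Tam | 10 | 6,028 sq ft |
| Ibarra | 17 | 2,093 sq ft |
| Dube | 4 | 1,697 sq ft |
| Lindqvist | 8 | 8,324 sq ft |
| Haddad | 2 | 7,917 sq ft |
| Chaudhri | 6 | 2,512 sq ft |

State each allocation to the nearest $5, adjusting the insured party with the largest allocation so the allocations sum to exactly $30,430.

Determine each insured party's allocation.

Profit-interest units total 47; floor area total 28,571.
Blended shares (55% profit-interest units + 45% floor area): Tam 0.2120; Ibarra 0.2319; Dube 0.0735; Lindqvist 0.2247; Haddad 0.1481; Chaudhri 0.1098.
Unrounded shares: Tam 6,450.06; Ibarra 7,056.76; Dube 2,237.72; Lindqvist 6,838.29; Haddad 4,506.65; Chaudhri 3,340.53.
After rounding ($5): Tam $6,450; Ibarra $7,055; Dube $2,240; Lindqvist $6,840; Haddad $4,505; Chaudhri $3,340. Sum = $30,430.
Sum already equals the total — no adjustment.

Tam: $6,450; Ibarra: $7,055; Dube: $2,240; Lindqvist: $6,840; Haddad: $4,505; Chaudhri: $3,340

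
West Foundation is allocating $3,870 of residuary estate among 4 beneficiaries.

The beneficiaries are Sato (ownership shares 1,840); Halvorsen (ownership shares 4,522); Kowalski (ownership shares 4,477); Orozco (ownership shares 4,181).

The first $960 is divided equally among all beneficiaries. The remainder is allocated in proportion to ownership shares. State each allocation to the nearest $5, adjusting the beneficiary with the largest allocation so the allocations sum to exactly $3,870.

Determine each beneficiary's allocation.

Sato: $595; Halvorsen: $1,120; Kowalski: $1,105; Orozco: $1,050

First tranche $960 split equally: $240 each.
Remainder $2,910 by ownership shares (total 15,020): Sato 356.48 → $355; Halvorsen 876.10 → $875; Kowalski 867.38 → $865; Orozco 810.03 → $810.
Rounding difference +$5 on remainder applied to Halvorsen.
Totals: Sato $240 + $355 = $595; Halvorsen $240 + $880 = $1,120; Kowalski $240 + $865 = $1,105; Orozco $240 + $810 = $1,050.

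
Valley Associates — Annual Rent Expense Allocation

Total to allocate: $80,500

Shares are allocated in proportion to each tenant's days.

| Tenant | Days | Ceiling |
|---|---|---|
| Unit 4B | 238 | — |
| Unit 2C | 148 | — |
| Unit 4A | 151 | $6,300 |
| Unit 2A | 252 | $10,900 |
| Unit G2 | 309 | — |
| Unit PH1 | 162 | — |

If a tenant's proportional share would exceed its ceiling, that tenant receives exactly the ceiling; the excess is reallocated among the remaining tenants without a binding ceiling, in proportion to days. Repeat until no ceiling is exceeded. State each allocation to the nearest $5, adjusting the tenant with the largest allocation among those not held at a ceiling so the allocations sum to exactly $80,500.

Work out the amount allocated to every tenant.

Unit 4B: $17,580 · Unit 2C: $10,930 · Unit 4A: $6,300 · Unit 2A: $10,900 · Unit G2: $22,825 · Unit PH1: $11,965

Total days = 1,260.
Pro-rata shares before constraints: Unit 4B 15,205.56; Unit 2C 9,455.56; Unit 4A 9,647.22; Unit 2A 16,100.00; Unit G2 19,741.67; Unit PH1 10,350.00.
Capped: Unit 4A ($6,300), Unit 2A ($10,900); remaining pool $63,300 reallocated over remaining days 857.
Shares after redistribution: Unit 4B 17,579.23 → $17,580; Unit 2C 10,931.62 → $10,930; Unit G2 22,823.45 → $22,825; Unit PH1 11,965.69 → $11,965.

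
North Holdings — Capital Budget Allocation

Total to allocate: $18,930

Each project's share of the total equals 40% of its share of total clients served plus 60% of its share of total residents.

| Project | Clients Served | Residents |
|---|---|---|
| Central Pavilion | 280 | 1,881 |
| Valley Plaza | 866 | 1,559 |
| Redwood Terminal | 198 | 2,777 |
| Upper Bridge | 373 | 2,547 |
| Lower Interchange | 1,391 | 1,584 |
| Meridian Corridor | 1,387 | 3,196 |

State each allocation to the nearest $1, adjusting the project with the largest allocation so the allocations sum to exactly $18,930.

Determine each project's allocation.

Totals — clients served 4,495, residents 13,544.
Combined weights (40% clients served + 60% residents): Central Pavilion 0.1082; Valley Plaza 0.1461; Redwood Terminal 0.1406; Upper Bridge 0.1460; Lower Interchange 0.1940; Meridian Corridor 0.2650.
Raw shares: Central Pavilion 2,049.08; Valley Plaza 2,766.19; Redwood Terminal 2,662.33; Upper Bridge 2,764.25; Lower Interchange 3,671.54; Meridian Corridor 5,016.62.
After rounding ($1): Central Pavilion $2,049; Valley Plaza $2,766; Redwood Terminal $2,662; Upper Bridge $2,764; Lower Interchange $3,672; Meridian Corridor $5,017. Sum = $18,930.
Sum already equals the total — no adjustment.

Central Pavilion: $2,049 · Valley Plaza: $2,766 · Redwood Terminal: $2,662 · Upper Bridge: $2,764 · Lower Interchange: $3,672 · Meridian Corridor: $5,017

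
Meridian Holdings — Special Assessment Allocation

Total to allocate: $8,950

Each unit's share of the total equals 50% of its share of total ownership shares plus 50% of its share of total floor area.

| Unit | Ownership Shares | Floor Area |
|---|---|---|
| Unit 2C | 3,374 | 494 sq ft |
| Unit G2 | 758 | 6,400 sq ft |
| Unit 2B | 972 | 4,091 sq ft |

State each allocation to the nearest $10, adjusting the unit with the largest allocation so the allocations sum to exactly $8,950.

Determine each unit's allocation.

Unit 2C: $3,160; Unit G2: $3,270; Unit 2B: $2,520

Ownership shares total 5,104; floor area total 10,985.
Composite weights (50% ownership shares + 50% floor area): Unit 2C 0.3530; Unit G2 0.3656; Unit 2B 0.2814.
Raw shares: Unit 2C 3,159.44; Unit G2 3,271.78; Unit 2B 2,518.78.
After rounding ($10): Unit 2C $3,160; Unit G2 $3,270; Unit 2B $2,520. Sum = $8,950.
No rounding difference to absorb.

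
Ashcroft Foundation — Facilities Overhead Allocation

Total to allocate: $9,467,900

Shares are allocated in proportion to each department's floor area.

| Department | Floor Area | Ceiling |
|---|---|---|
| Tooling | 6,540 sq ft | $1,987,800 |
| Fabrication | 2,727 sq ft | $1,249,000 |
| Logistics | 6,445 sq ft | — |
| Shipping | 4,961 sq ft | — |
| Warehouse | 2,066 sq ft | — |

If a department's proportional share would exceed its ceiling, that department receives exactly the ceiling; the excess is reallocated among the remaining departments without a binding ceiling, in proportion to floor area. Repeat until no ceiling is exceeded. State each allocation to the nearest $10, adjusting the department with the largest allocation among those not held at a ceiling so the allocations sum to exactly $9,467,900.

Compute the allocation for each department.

Sum of floor area: 22,739.
Unconstrained shares: Tooling 2,723,077.80; Fabrication 1,135,448.49; Logistics 2,683,522.38; Shipping 2,065,625.22; Warehouse 860,226.10.
Capped: Tooling ($1,987,800); residual $7,480,100 reallocated over remaining floor area 16,199.
Capped: Fabrication ($1,249,000); residual $6,231,100 reallocated over remaining floor area 13,472.
Remaining shares: Logistics 2,980,956.02 → $2,980,960; Shipping 2,294,572.97 → $2,294,570; Warehouse 955,571.01 → $955,570.

Tooling: $1,987,800 | Fabrication: $1,249,000 | Logistics: $2,980,960 | Shipping: $2,294,570 | Warehouse: $955,570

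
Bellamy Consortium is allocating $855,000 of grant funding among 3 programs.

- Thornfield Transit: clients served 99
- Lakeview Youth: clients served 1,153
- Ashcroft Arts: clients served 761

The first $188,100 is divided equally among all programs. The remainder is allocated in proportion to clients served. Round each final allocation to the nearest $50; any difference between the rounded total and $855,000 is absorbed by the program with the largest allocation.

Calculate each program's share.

Equal tier: $188,100 ÷ 3 = $62,700 apiece.
Remainder $666,900 by clients served (total 2,013): Thornfield Transit 32,798.36 → $32,800; Lakeview Youth 381,984.95 → $382,000; Ashcroft Arts 252,116.69 → $252,100.
Totals: Thornfield Transit $62,700 + $32,800 = $95,500; Lakeview Youth $62,700 + $382,000 = $444,700; Ashcroft Arts $62,700 + $252,100 = $314,800.

Thornfield Transit: $95,500 | Lakeview Youth: $444,700 | Ashcroft Arts: $314,800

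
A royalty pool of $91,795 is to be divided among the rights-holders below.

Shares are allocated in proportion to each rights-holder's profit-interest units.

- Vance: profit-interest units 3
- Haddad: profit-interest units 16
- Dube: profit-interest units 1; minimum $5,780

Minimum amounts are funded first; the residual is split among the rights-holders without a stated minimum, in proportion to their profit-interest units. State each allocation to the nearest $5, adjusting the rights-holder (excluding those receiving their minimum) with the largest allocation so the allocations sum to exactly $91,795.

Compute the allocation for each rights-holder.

Guaranteed amounts: Dube $5,780. Residual $86,015.
Residual split over remaining profit-interest units 19: Vance 13,581.32 → $13,580; Haddad 72,433.68 → $72,435.

Vance: $13,580; Haddad: $72,435; Dube: $5,780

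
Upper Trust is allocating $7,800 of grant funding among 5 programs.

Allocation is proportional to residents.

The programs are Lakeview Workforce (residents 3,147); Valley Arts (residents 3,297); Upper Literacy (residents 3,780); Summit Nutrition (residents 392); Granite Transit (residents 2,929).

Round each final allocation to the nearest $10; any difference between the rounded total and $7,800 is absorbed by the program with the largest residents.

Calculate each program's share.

Lakeview Workforce: $1,810 · Valley Arts: $1,900 · Upper Literacy: $2,170 · Summit Nutrition: $230 · Granite Transit: $1,690

Residents total: 13,545.
Proportional shares: Lakeview Workforce 3,147/13,545 × $7,800 = 1,812.23; Valley Arts 3,297/13,545 × $7,800 = 1,898.60; Upper Literacy 3,780/13,545 × $7,800 = 2,176.74; Summit Nutrition 392/13,545 × $7,800 = 225.74; Granite Transit 2,929/13,545 × $7,800 = 1,686.69.
At nearest $10: Lakeview Workforce $1,810; Valley Arts $1,900; Upper Literacy $2,180; Summit Nutrition $230; Granite Transit $1,690. Sum = $7,810.
Difference $7,800 − $7,810 = −$10 applied to largest residents (Upper Literacy): Upper Literacy becomes $2,170.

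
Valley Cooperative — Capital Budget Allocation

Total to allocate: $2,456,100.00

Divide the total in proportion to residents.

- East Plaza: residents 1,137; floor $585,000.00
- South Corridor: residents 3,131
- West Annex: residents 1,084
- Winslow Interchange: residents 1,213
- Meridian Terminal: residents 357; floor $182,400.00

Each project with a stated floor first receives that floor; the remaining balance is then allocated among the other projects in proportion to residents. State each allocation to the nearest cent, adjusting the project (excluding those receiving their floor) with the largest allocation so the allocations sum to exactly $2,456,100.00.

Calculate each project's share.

East Plaza: $585,000.00 · South Corridor: $974,082.48 · West Annex: $337,242.23 · Winslow Interchange: $377,375.29 · Meridian Terminal: $182,400.00

Minimums first: East Plaza $585,000.00; Meridian Terminal $182,400.00. Residual $1,688,700.00.
Residual split over remaining residents 5,428: South Corridor 974,082.4797 → $974,082.48; West Annex 337,242.2255 → $337,242.23; Winslow Interchange 377,375.2948 → $377,375.29.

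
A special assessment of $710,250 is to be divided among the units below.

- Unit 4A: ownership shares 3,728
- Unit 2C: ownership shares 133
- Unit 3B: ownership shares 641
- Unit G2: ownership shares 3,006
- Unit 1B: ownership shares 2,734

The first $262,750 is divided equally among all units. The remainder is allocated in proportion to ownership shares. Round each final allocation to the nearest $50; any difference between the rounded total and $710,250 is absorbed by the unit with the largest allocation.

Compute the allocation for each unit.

Unit 4A: $215,450 | Unit 2C: $58,350 | Unit 3B: $80,550 | Unit G2: $183,900 | Unit 1B: $172,000

Equal tier: $262,750 ÷ 5 = $52,550 apiece.
Remainder $447,500 by ownership shares (total 10,242): Unit 4A 162,886.16 → $162,900; Unit 2C 5,811.12 → $5,800; Unit 3B 28,006.98 → $28,000; Unit G2 131,340.07 → $131,350; Unit 1B 119,455.67 → $119,450.
Totals: Unit 4A $52,550 + $162,900 = $215,450; Unit 2C $52,550 + $5,800 = $58,350; Unit 3B $52,550 + $28,000 = $80,550; Unit G2 $52,550 + $131,350 = $183,900; Unit 1B $52,550 + $119,450 = $172,000.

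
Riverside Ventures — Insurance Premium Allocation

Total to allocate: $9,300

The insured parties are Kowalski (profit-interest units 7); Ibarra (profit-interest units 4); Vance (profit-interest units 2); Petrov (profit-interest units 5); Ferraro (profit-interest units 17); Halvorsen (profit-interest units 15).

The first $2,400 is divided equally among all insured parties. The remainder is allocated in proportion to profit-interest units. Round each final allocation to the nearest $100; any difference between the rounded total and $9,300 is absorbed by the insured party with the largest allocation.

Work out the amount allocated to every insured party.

First tranche $2,400 split equally: $400 each.
Remainder $6,900 by profit-interest units (total 50): Kowalski 966.00 → $1,000; Ibarra 552.00 → $600; Vance 276.00 → $300; Petrov 690.00 → $700; Ferraro 2,346.00 → $2,300; Halvorsen 2,070.00 → $2,100.
Rounding difference −$100 on remainder applied to Ferraro.
Totals: Kowalski $400 + $1,000 = $1,400; Ibarra $400 + $600 = $1,000; Vance $400 + $300 = $700; Petrov $400 + $700 = $1,100; Ferraro $400 + $2,200 = $2,600; Halvorsen $400 + $2,100 = $2,500.

Kowalski: $1,400; Ibarra: $1,000; Vance: $700; Petrov: $1,100; Ferraro: $2,600; Halvorsen: $2,500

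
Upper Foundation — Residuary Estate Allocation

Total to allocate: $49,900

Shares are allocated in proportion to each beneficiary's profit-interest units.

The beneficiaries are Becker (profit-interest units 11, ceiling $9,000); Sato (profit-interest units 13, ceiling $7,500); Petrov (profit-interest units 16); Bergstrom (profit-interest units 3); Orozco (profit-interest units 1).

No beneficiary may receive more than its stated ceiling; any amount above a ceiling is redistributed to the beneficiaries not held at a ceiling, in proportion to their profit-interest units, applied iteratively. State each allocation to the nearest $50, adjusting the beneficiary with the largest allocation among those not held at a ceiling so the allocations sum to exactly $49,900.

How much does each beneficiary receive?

Becker: $9,000 | Sato: $7,500 | Petrov: $26,750 | Bergstrom: $5,000 | Orozco: $1,650

Total profit-interest units = 44.
Proportional shares (ignoring caps): Becker 12,475.00; Sato 14,743.18; Petrov 18,145.45; Bergstrom 3,402.27; Orozco 1,134.09.
Cap binds for Becker ($9,000), Sato ($7,500); remaining pool $33,400 reallocated over remaining profit-interest units 20.
Shares after redistribution: Petrov 26,720.00 → $26,700; Bergstrom 5,010.00 → $5,000; Orozco 1,670.00 → $1,650.
Rounding difference +$50 applied to Petrov → $26,750.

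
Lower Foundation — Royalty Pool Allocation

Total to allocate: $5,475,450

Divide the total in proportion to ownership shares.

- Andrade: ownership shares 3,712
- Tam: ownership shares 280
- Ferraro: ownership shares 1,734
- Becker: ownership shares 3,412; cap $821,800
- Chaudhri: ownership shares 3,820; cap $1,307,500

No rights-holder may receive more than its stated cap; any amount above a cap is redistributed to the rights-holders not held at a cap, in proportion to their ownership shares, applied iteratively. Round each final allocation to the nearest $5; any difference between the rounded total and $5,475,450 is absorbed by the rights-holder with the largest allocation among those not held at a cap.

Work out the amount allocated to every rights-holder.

Andrade: $2,169,215 · Tam: $163,625 · Ferraro: $1,013,310 · Becker: $821,800 · Chaudhri: $1,307,500

Total ownership shares = 12,958.
Pro-rata shares before constraints: Andrade 1,568,519.09; Tam 118,315.02; Ferraro 732,708.00; Becker 1,441,753.00; Chaudhri 1,614,154.89.
Capped: Becker ($821,800), Chaudhri ($1,307,500); residual $3,346,150 reallocated over remaining ownership shares 5,726.
Redistributed shares: Andrade 2,169,212.16 → $2,169,210; Tam 163,625.92 → $163,625; Ferraro 1,013,311.93 → $1,013,310.
Rounding difference +$5 applied to Andrade → $2,169,215.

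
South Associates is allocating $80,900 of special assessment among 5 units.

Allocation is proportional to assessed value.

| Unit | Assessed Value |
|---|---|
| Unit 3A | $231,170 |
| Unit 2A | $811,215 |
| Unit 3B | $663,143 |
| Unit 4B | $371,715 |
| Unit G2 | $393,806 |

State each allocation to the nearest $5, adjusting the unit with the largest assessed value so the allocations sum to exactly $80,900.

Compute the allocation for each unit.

Total assessed value = 2,471,049.
Unrounded shares: Unit 3A 231,170/2,471,049 × $80,900 = 7,568.31; Unit 2A 811,215/2,471,049 × $80,900 = 26,558.48; Unit 3B 663,143/2,471,049 × $80,900 = 21,710.73; Unit 4B 371,715/2,471,049 × $80,900 = 12,169.63; Unit G2 393,806/2,471,049 × $80,900 = 12,892.87.
At nearest $5: Unit 3A $7,570; Unit 2A $26,560; Unit 3B $21,710; Unit 4B $12,170; Unit G2 $12,895. Sum = $80,905.
Difference $80,900 − $80,905 = −$5 applied to largest assessed value (Unit 2A): Unit 2A becomes $26,555.

Unit 3A: $7,570; Unit 2A: $26,555; Unit 3B: $21,710; Unit 4B: $12,170; Unit G2: $12,895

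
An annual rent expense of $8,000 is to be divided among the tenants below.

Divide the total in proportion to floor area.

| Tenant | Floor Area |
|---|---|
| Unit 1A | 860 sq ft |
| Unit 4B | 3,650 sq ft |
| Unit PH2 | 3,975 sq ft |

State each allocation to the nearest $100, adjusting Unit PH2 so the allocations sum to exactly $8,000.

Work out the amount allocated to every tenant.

Unit 1A: $800 | Unit 4B: $3,400 | Unit PH2: $3,800

Total floor area = 8,485.
Proportional shares: Unit 1A 860/8,485 × $8,000 = 810.84; Unit 4B 3,650/8,485 × $8,000 = 3,441.37; Unit PH2 3,975/8,485 × $8,000 = 3,747.79.
After rounding ($100): Unit 1A $800; Unit 4B $3,400; Unit PH2 $3,700. Sum = $7,900.
Difference $8,000 − $7,900 = +$100 applied to Unit PH2: Unit PH2 becomes $3,800.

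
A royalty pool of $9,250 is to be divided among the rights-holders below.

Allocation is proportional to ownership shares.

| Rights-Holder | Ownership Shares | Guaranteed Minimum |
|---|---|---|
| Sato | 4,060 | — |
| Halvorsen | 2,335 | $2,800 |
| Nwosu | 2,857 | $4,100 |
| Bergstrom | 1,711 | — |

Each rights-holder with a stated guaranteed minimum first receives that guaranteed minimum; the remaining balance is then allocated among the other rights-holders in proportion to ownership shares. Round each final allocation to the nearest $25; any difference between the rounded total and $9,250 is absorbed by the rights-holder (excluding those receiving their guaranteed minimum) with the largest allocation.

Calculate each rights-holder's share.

Minimums first: Halvorsen $2,800; Nwosu $4,100. Balance $2,350.
Balance split over remaining ownership shares 5,771: Sato 1,653.27 → $1,650; Bergstrom 696.73 → $700.

Sato: $1,650; Halvorsen: $2,800; Nwosu: $4,100; Bergstrom: $700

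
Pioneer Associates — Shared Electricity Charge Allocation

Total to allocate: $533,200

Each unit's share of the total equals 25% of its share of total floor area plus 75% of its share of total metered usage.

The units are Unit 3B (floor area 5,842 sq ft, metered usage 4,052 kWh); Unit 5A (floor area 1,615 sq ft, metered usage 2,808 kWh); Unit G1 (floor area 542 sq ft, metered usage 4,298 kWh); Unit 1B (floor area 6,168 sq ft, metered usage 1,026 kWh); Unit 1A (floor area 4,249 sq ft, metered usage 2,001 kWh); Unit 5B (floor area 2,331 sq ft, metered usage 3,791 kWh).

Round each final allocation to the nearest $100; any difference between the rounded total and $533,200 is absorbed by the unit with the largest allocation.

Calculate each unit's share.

Unit 3B: $127,700 | Unit 5A: $72,800 | Unit G1: $99,100 | Unit 1B: $62,500 | Unit 1A: $71,800 | Unit 5B: $99,300

Totals — floor area 20,747, metered usage 17,976.
Blended shares (25% floor area + 75% metered usage): Unit 3B 0.2395; Unit 5A 0.1366; Unit G1 0.1859; Unit 1B 0.1171; Unit 1A 0.1347; Unit 5B 0.1863.
Unrounded shares: Unit 3B 127,677.12; Unit 5A 72,844.11; Unit G1 99,097.08; Unit 1B 62,454.29; Unit 1A 71,814.84; Unit 5B 99,312.57.
After rounding ($100): Unit 3B $127,700; Unit 5A $72,800; Unit G1 $99,100; Unit 1B $62,500; Unit 1A $71,800; Unit 5B $99,300. Sum = $533,200.
Sum already equals the total — no adjustment.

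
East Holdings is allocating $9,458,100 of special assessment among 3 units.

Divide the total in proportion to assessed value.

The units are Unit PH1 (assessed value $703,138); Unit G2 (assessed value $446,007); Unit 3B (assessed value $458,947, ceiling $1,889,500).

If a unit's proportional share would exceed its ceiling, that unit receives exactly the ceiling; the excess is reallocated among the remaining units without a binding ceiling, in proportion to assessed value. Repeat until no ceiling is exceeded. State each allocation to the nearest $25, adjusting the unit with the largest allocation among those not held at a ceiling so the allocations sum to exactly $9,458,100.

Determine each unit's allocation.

Unit PH1: $4,631,075; Unit G2: $2,937,525; Unit 3B: $1,889,500

Total assessed value = 1,608,092.
Unconstrained shares: Unit PH1 4,135,552.89; Unit G2 2,623,219.82; Unit 3B 2,699,327.29.
Held at cap: Unit 3B ($1,889,500); balance $7,568,600 reallocated over remaining assessed value 1,149,145.
Redistributed shares: Unit PH1 4,631,069.42 → $4,631,075; Unit G2 2,937,530.58 → $2,937,525.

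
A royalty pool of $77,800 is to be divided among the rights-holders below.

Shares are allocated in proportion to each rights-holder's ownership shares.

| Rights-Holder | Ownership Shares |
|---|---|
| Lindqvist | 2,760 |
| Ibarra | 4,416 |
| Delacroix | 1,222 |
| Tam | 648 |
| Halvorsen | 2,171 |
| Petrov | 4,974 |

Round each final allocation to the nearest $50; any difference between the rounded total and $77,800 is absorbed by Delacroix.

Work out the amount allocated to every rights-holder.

Lindqvist: $13,250; Ibarra: $21,200; Delacroix: $5,900; Tam: $3,100; Halvorsen: $10,450; Petrov: $23,900

Ownership shares total: 16,191.
Raw shares: Lindqvist 2,760/16,191 × $77,800 = 13,262.18; Ibarra 4,416/16,191 × $77,800 = 21,219.49; Delacroix 1,222/16,191 × $77,800 = 5,871.88; Tam 648/16,191 × $77,800 = 3,113.73; Halvorsen 2,171/16,191 × $77,800 = 10,431.96; Petrov 4,974/16,191 × $77,800 = 23,900.76.
At nearest $50: Lindqvist $13,250; Ibarra $21,200; Delacroix $5,850; Tam $3,100; Halvorsen $10,450; Petrov $23,900. Sum = $77,750.
Difference $77,800 − $77,750 = +$50 applied to Delacroix: Delacroix becomes $5,900.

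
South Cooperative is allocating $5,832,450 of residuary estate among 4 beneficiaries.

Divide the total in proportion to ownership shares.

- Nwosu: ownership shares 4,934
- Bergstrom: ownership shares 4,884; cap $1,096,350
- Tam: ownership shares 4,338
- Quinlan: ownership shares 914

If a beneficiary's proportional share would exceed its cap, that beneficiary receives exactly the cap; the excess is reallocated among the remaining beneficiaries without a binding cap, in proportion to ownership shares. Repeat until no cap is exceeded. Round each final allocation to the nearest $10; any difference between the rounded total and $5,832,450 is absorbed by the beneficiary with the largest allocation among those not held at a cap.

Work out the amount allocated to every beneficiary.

Sum of ownership shares: 15,070.
Pro-rata shares before constraints: Nwosu 1,909,575.87; Bergstrom 1,890,224.67; Tam 1,678,909.63; Quinlan 353,739.83.
Held at cap: Bergstrom ($1,096,350); balance $4,736,100 reallocated over remaining ownership shares 10,186.
Redistributed shares: Nwosu 2,294,121.09 → $2,294,120; Tam 2,017,003.91 → $2,017,000; Quinlan 424,975.005 → $424,980.

Nwosu: $2,294,120 · Bergstrom: $1,096,350 · Tam: $2,017,000 · Quinlan: $424,980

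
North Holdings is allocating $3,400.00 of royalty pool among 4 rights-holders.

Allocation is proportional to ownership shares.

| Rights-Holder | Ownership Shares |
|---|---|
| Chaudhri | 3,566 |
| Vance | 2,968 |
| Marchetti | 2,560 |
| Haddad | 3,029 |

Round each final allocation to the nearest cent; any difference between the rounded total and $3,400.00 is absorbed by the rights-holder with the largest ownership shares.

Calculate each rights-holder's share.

Sum of ownership shares: 3,566 + 2,968 + 2,560 + 3,029 = 12,123.
Unrounded shares: Chaudhri 1,000.1155; Vance 832.4012; Marchetti 717.9741; Haddad 849.5092.
After rounding (cent): Chaudhri $1,000.12; Vance $832.40; Marchetti $717.97; Haddad $849.51. Sum = $3,400.00.
Rounded total matches; no reconciliation needed.

Chaudhri: $1,000.12 | Vance: $832.40 | Marchetti: $717.97 | Haddad: $849.51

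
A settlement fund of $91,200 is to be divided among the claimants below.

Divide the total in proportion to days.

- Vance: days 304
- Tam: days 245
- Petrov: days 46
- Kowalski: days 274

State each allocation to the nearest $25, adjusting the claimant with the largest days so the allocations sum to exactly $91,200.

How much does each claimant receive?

Vance: $31,925 · Tam: $25,700 · Petrov: $4,825 · Kowalski: $28,750

Sum of days: 869.
Raw shares: Vance 304/869 × $91,200 = 31,904.26; Tam 245/869 × $91,200 = 25,712.31; Petrov 46/869 × $91,200 = 4,827.62; Kowalski 274/869 × $91,200 = 28,755.81.
Rounded to nearest $25: Vance $31,900; Tam $25,700; Petrov $4,825; Kowalski $28,750. Sum = $91,175.
Difference $91,200 − $91,175 = +$25 applied to largest days (Vance): Vance becomes $31,925.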